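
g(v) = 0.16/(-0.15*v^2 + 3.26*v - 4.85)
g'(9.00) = -0.00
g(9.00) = 0.01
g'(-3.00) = -0.00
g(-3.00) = -0.01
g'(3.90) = -0.01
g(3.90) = 0.03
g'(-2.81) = -0.00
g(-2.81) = -0.01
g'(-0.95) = -0.01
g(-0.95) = -0.02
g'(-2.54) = -0.00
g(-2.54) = -0.01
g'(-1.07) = -0.01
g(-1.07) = -0.02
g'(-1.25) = -0.01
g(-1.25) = -0.02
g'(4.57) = -0.01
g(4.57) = 0.02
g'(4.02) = -0.01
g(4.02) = 0.03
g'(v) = 0.16*(0.3*v - 3.26)/(-0.15*v^2 + 3.26*v - 4.85)^2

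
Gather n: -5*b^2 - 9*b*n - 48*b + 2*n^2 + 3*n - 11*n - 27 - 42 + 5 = -5*b^2 - 48*b + 2*n^2 + n*(-9*b - 8) - 64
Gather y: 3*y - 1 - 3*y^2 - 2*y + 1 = -3*y^2 + y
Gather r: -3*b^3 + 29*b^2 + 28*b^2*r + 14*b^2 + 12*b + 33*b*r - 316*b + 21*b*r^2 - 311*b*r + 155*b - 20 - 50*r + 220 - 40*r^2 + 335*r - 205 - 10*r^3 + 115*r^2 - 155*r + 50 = -3*b^3 + 43*b^2 - 149*b - 10*r^3 + r^2*(21*b + 75) + r*(28*b^2 - 278*b + 130) + 45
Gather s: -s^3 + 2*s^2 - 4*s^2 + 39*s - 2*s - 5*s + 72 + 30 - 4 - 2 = -s^3 - 2*s^2 + 32*s + 96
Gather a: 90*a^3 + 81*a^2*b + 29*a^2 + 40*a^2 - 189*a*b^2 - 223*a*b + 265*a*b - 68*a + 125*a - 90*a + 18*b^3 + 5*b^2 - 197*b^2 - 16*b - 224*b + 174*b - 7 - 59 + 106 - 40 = 90*a^3 + a^2*(81*b + 69) + a*(-189*b^2 + 42*b - 33) + 18*b^3 - 192*b^2 - 66*b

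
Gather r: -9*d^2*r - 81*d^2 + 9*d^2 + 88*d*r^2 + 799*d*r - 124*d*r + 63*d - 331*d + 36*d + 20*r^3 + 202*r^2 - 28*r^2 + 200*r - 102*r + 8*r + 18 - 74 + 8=-72*d^2 - 232*d + 20*r^3 + r^2*(88*d + 174) + r*(-9*d^2 + 675*d + 106) - 48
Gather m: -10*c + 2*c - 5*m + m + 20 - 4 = -8*c - 4*m + 16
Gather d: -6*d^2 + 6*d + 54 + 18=-6*d^2 + 6*d + 72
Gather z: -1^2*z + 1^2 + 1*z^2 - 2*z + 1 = z^2 - 3*z + 2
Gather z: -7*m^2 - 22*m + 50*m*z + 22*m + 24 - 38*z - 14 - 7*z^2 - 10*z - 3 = -7*m^2 - 7*z^2 + z*(50*m - 48) + 7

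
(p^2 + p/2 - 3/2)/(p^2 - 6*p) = (2*p^2 + p - 3)/(2*p*(p - 6))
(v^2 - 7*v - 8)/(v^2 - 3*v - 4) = (v - 8)/(v - 4)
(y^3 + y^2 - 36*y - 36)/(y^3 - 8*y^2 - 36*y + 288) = (y + 1)/(y - 8)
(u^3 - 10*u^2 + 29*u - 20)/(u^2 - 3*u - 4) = (u^2 - 6*u + 5)/(u + 1)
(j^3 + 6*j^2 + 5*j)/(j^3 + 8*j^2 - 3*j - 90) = j*(j + 1)/(j^2 + 3*j - 18)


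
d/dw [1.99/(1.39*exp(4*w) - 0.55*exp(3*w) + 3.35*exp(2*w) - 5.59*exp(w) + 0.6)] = (-11.0644*exp(3*w) + 3.2835*exp(2*w) - 13.333*exp(w) + 11.1241)*exp(w)/(1.39*exp(4*w) - 0.55*exp(3*w) + 3.35*exp(2*w) - 5.59*exp(w) + 0.6)^2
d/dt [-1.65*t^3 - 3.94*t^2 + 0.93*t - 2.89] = -4.95*t^2 - 7.88*t + 0.93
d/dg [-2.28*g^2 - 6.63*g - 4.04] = -4.56*g - 6.63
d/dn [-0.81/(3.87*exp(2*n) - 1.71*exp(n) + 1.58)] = (6.2694*exp(n) - 1.3851)*exp(n)/(3.87*exp(2*n) - 1.71*exp(n) + 1.58)^2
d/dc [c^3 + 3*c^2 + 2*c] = 3*c^2 + 6*c + 2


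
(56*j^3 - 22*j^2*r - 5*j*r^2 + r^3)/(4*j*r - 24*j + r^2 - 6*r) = (14*j^2 - 9*j*r + r^2)/(r - 6)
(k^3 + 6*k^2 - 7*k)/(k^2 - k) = k + 7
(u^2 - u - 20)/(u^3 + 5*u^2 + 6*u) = (u^2 - u - 20)/(u*(u^2 + 5*u + 6))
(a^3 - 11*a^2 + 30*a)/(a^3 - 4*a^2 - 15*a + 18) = a*(a - 5)/(a^2 + 2*a - 3)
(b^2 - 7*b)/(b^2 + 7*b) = (b - 7)/(b + 7)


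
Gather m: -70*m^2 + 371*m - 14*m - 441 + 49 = -70*m^2 + 357*m - 392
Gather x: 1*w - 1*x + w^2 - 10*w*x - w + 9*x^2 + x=w^2 - 10*w*x + 9*x^2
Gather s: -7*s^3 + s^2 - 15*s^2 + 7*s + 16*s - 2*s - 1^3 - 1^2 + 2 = -7*s^3 - 14*s^2 + 21*s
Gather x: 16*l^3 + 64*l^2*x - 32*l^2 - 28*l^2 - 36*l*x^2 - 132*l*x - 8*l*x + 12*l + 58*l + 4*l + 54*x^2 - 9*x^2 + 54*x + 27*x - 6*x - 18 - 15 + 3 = 16*l^3 - 60*l^2 + 74*l + x^2*(45 - 36*l) + x*(64*l^2 - 140*l + 75) - 30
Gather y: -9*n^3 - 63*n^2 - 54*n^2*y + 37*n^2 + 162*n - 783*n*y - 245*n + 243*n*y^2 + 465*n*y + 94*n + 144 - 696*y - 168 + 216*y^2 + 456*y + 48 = -9*n^3 - 26*n^2 + 11*n + y^2*(243*n + 216) + y*(-54*n^2 - 318*n - 240) + 24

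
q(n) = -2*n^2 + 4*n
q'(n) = 4 - 4*n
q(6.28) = -53.76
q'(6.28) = -21.12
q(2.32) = -1.48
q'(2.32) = -5.28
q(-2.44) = -21.67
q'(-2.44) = 13.76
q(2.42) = -2.03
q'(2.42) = -5.68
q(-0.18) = -0.78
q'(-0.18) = 4.72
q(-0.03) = -0.12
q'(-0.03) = 4.12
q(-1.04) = -6.32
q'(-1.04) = 8.16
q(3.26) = -8.22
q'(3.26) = -9.04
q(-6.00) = -96.00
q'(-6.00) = 28.00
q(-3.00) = -30.00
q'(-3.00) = 16.00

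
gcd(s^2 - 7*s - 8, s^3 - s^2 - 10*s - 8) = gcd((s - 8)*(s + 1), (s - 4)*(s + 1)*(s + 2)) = s + 1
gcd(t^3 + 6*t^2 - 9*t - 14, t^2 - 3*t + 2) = t - 2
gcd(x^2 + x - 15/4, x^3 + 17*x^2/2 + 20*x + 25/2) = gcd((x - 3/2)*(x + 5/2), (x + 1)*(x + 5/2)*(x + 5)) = x + 5/2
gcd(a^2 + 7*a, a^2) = a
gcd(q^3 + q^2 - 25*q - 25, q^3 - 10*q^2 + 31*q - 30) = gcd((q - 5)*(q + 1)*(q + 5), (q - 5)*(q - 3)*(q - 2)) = q - 5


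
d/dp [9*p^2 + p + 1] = 18*p + 1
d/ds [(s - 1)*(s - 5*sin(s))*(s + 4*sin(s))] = (1 - s)*(s + 4*sin(s))*(5*cos(s) - 1) + (s - 1)*(s - 5*sin(s))*(4*cos(s) + 1) + (s - 5*sin(s))*(s + 4*sin(s))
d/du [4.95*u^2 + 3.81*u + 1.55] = 9.9*u + 3.81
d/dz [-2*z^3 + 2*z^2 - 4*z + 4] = -6*z^2 + 4*z - 4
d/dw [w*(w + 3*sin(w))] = 3*w*cos(w) + 2*w + 3*sin(w)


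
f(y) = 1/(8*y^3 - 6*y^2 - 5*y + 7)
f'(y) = (-24*y^2 + 12*y + 5)/(8*y^3 - 6*y^2 - 5*y + 7)^2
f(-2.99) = -0.00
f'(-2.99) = -0.00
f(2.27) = 0.02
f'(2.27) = -0.03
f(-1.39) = -0.05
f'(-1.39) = -0.16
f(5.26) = 0.00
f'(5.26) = -0.00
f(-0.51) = 0.14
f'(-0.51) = -0.15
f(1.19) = 0.17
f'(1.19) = -0.40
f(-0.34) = 0.13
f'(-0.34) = -0.03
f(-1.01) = -0.43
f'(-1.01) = -5.91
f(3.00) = 0.01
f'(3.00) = -0.00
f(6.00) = 0.00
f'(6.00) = 0.00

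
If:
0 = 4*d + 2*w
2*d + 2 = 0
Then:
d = -1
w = 2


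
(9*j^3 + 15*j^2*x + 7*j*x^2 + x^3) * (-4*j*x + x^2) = -36*j^4*x - 51*j^3*x^2 - 13*j^2*x^3 + 3*j*x^4 + x^5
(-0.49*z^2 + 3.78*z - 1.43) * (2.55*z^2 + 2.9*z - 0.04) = -1.2495*z^4 + 8.218*z^3 + 7.3351*z^2 - 4.2982*z + 0.0572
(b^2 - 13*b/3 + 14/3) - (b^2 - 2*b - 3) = 23/3 - 7*b/3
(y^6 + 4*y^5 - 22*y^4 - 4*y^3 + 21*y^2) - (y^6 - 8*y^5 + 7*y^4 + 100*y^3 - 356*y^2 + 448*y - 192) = 12*y^5 - 29*y^4 - 104*y^3 + 377*y^2 - 448*y + 192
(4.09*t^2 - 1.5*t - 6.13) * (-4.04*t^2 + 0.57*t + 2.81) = -16.5236*t^4 + 8.3913*t^3 + 35.4031*t^2 - 7.7091*t - 17.2253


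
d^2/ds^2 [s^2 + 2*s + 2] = 2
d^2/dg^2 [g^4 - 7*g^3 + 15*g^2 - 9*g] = 12*g^2 - 42*g + 30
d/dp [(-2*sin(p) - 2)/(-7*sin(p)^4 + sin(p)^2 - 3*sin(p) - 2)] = 2*(-21*sin(p)^4 - 28*sin(p)^3 + sin(p)^2 + 2*sin(p) - 1)*cos(p)/(7*sin(p)^4 - sin(p)^2 + 3*sin(p) + 2)^2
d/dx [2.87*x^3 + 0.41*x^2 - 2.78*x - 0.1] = 8.61*x^2 + 0.82*x - 2.78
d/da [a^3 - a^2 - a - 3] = 3*a^2 - 2*a - 1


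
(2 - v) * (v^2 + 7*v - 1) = -v^3 - 5*v^2 + 15*v - 2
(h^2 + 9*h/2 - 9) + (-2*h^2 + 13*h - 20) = -h^2 + 35*h/2 - 29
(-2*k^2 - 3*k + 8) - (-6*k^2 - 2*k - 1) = 4*k^2 - k + 9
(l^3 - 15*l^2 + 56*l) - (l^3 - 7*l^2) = -8*l^2 + 56*l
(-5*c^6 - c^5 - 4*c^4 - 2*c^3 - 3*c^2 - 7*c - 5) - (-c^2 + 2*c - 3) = -5*c^6 - c^5 - 4*c^4 - 2*c^3 - 2*c^2 - 9*c - 2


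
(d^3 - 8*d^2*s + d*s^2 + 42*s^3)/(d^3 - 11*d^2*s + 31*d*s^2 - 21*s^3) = (-d - 2*s)/(-d + s)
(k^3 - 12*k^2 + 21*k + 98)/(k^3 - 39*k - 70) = (k - 7)/(k + 5)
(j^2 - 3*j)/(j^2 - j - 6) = j/(j + 2)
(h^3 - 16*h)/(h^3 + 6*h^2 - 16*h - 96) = h/(h + 6)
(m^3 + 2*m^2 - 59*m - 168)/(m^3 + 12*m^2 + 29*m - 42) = (m^2 - 5*m - 24)/(m^2 + 5*m - 6)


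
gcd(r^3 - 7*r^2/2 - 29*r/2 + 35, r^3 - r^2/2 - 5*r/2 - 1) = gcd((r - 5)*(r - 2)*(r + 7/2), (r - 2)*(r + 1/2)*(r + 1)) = r - 2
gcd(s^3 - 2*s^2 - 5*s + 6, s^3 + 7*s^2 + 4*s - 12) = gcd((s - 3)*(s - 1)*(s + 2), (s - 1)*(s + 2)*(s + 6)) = s^2 + s - 2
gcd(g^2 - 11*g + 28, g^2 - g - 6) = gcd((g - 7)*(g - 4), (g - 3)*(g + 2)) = 1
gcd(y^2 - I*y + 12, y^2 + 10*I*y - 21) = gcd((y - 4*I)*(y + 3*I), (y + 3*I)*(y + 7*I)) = y + 3*I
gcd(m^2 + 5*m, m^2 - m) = m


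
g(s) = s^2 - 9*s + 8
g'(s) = 2*s - 9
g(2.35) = -7.63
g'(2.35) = -4.30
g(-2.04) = 30.52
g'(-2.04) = -13.08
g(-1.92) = 28.97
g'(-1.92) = -12.84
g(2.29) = -7.37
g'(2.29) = -4.42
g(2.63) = -8.75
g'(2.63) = -3.74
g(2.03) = -6.15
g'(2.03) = -4.94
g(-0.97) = 17.67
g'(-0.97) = -10.94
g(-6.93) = 118.39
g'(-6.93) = -22.86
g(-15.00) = 368.00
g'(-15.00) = -39.00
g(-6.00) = 98.00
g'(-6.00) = -21.00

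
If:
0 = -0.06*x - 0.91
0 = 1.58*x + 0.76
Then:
No Solution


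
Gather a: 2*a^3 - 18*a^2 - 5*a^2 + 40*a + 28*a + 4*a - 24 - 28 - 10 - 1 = 2*a^3 - 23*a^2 + 72*a - 63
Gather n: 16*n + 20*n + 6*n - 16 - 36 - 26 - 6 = 42*n - 84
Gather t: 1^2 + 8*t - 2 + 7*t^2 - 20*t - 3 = 7*t^2 - 12*t - 4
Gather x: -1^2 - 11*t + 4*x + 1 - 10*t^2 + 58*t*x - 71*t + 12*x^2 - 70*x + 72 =-10*t^2 - 82*t + 12*x^2 + x*(58*t - 66) + 72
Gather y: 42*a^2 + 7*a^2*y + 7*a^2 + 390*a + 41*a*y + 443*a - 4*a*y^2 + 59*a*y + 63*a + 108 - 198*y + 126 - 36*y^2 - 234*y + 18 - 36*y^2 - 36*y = 49*a^2 + 896*a + y^2*(-4*a - 72) + y*(7*a^2 + 100*a - 468) + 252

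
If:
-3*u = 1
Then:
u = -1/3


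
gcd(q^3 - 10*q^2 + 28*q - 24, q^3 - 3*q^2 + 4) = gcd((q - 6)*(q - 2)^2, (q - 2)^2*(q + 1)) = q^2 - 4*q + 4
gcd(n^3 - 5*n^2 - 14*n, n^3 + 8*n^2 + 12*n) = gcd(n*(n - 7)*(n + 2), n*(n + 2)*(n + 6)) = n^2 + 2*n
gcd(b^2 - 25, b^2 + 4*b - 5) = b + 5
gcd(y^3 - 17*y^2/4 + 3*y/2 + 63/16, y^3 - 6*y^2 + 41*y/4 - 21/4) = y^2 - 5*y + 21/4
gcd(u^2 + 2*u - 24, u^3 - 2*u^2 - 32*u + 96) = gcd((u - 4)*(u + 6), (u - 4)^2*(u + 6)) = u^2 + 2*u - 24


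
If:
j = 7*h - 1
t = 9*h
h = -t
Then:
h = 0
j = -1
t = 0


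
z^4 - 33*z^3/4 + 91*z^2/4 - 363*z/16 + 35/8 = (z - 7/2)*(z - 5/2)*(z - 2)*(z - 1/4)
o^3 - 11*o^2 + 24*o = o*(o - 8)*(o - 3)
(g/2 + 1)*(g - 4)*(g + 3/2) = g^3/2 - g^2/4 - 11*g/2 - 6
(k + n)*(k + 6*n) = k^2 + 7*k*n + 6*n^2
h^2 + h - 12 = (h - 3)*(h + 4)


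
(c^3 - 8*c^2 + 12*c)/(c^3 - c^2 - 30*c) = (c - 2)/(c + 5)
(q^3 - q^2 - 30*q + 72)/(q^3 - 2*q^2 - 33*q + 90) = (q - 4)/(q - 5)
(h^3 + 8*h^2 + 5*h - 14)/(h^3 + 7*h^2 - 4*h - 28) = (h - 1)/(h - 2)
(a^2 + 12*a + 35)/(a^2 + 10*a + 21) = (a + 5)/(a + 3)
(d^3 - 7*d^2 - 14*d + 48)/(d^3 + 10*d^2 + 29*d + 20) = (d^3 - 7*d^2 - 14*d + 48)/(d^3 + 10*d^2 + 29*d + 20)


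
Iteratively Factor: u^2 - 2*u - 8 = (u - 4)*(u + 2)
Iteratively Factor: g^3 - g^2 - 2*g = (g)*(g^2 - g - 2) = g*(g - 2)*(g + 1)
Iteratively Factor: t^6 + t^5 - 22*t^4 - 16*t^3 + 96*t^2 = (t)*(t^5 + t^4 - 22*t^3 - 16*t^2 + 96*t) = t*(t + 3)*(t^4 - 2*t^3 - 16*t^2 + 32*t) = t*(t + 3)*(t + 4)*(t^3 - 6*t^2 + 8*t) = t*(t - 2)*(t + 3)*(t + 4)*(t^2 - 4*t) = t*(t - 4)*(t - 2)*(t + 3)*(t + 4)*(t)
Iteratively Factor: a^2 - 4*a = (a - 4)*(a)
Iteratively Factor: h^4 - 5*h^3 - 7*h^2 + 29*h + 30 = (h - 3)*(h^3 - 2*h^2 - 13*h - 10) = (h - 3)*(h + 1)*(h^2 - 3*h - 10) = (h - 3)*(h + 1)*(h + 2)*(h - 5)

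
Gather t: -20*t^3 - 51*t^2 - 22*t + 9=-20*t^3 - 51*t^2 - 22*t + 9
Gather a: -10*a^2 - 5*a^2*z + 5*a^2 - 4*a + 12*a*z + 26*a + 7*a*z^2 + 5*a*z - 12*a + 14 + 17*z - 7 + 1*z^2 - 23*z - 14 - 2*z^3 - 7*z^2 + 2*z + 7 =a^2*(-5*z - 5) + a*(7*z^2 + 17*z + 10) - 2*z^3 - 6*z^2 - 4*z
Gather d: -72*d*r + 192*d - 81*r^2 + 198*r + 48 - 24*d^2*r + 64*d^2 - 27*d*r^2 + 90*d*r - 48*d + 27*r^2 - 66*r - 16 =d^2*(64 - 24*r) + d*(-27*r^2 + 18*r + 144) - 54*r^2 + 132*r + 32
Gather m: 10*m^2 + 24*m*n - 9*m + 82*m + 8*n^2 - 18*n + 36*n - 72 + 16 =10*m^2 + m*(24*n + 73) + 8*n^2 + 18*n - 56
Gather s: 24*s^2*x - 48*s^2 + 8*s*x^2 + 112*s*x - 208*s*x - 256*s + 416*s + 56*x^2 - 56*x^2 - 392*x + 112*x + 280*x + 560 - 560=s^2*(24*x - 48) + s*(8*x^2 - 96*x + 160)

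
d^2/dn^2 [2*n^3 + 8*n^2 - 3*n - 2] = 12*n + 16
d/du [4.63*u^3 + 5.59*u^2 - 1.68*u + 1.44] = 13.89*u^2 + 11.18*u - 1.68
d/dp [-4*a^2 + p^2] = 2*p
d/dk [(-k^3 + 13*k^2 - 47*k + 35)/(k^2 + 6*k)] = (-k^4 - 12*k^3 + 125*k^2 - 70*k - 210)/(k^2*(k^2 + 12*k + 36))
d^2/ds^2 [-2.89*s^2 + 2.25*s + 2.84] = -5.78000000000000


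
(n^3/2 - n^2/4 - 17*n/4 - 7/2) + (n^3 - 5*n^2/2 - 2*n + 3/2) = 3*n^3/2 - 11*n^2/4 - 25*n/4 - 2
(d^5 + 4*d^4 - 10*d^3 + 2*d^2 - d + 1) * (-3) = -3*d^5 - 12*d^4 + 30*d^3 - 6*d^2 + 3*d - 3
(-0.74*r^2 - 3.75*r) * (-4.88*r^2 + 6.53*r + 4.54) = 3.6112*r^4 + 13.4678*r^3 - 27.8471*r^2 - 17.025*r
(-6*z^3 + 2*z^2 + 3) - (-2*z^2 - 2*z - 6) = -6*z^3 + 4*z^2 + 2*z + 9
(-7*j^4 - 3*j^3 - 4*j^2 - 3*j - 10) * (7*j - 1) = -49*j^5 - 14*j^4 - 25*j^3 - 17*j^2 - 67*j + 10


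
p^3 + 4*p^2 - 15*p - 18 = (p - 3)*(p + 1)*(p + 6)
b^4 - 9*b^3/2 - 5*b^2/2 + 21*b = b*(b - 7/2)*(b - 3)*(b + 2)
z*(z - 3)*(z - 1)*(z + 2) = z^4 - 2*z^3 - 5*z^2 + 6*z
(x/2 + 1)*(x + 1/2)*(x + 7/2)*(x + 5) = x^4/2 + 11*x^3/2 + 159*x^2/8 + 209*x/8 + 35/4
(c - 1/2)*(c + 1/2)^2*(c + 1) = c^4 + 3*c^3/2 + c^2/4 - 3*c/8 - 1/8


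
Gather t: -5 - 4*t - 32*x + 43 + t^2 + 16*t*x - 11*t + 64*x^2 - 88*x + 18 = t^2 + t*(16*x - 15) + 64*x^2 - 120*x + 56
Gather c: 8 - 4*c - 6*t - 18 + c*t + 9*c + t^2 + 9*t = c*(t + 5) + t^2 + 3*t - 10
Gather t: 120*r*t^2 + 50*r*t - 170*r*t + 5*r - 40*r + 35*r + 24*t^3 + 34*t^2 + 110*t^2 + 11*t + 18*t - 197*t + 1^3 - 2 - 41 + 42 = 24*t^3 + t^2*(120*r + 144) + t*(-120*r - 168)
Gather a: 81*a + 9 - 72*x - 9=81*a - 72*x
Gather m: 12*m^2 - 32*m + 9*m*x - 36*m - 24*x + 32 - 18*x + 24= 12*m^2 + m*(9*x - 68) - 42*x + 56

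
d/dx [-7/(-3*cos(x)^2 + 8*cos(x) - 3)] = 14*(3*cos(x) - 4)*sin(x)/(3*cos(x)^2 - 8*cos(x) + 3)^2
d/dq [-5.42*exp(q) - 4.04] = -5.42*exp(q)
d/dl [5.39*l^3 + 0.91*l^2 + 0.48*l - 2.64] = 16.17*l^2 + 1.82*l + 0.48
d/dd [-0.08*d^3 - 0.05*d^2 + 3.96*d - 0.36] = -0.24*d^2 - 0.1*d + 3.96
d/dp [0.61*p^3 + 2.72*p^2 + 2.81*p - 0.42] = 1.83*p^2 + 5.44*p + 2.81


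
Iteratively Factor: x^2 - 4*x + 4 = (x - 2)*(x - 2)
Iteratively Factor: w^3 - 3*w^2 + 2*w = (w)*(w^2 - 3*w + 2) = w*(w - 1)*(w - 2)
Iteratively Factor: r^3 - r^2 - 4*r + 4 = (r + 2)*(r^2 - 3*r + 2) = (r - 1)*(r + 2)*(r - 2)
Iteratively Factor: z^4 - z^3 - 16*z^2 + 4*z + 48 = (z - 2)*(z^3 + z^2 - 14*z - 24) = (z - 4)*(z - 2)*(z^2 + 5*z + 6) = (z - 4)*(z - 2)*(z + 2)*(z + 3)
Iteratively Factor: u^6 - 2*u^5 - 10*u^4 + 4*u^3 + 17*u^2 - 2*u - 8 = (u + 2)*(u^5 - 4*u^4 - 2*u^3 + 8*u^2 + u - 4) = (u + 1)*(u + 2)*(u^4 - 5*u^3 + 3*u^2 + 5*u - 4) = (u - 1)*(u + 1)*(u + 2)*(u^3 - 4*u^2 - u + 4) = (u - 4)*(u - 1)*(u + 1)*(u + 2)*(u^2 - 1) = (u - 4)*(u - 1)^2*(u + 1)*(u + 2)*(u + 1)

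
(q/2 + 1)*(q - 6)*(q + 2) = q^3/2 - q^2 - 10*q - 12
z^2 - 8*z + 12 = (z - 6)*(z - 2)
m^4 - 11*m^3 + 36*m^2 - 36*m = m*(m - 6)*(m - 3)*(m - 2)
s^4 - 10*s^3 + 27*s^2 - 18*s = s*(s - 6)*(s - 3)*(s - 1)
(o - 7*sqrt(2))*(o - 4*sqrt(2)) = o^2 - 11*sqrt(2)*o + 56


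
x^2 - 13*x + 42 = (x - 7)*(x - 6)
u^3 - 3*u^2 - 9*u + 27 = (u - 3)^2*(u + 3)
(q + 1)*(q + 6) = q^2 + 7*q + 6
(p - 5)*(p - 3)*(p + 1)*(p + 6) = p^4 - p^3 - 35*p^2 + 57*p + 90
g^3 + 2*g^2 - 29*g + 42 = (g - 3)*(g - 2)*(g + 7)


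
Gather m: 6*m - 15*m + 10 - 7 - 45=-9*m - 42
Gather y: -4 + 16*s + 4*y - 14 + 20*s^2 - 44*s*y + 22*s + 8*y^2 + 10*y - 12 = 20*s^2 + 38*s + 8*y^2 + y*(14 - 44*s) - 30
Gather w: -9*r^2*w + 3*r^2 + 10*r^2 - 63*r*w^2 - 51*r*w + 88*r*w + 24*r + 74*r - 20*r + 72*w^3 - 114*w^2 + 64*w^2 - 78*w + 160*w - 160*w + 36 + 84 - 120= 13*r^2 + 78*r + 72*w^3 + w^2*(-63*r - 50) + w*(-9*r^2 + 37*r - 78)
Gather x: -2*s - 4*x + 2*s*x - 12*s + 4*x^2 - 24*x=-14*s + 4*x^2 + x*(2*s - 28)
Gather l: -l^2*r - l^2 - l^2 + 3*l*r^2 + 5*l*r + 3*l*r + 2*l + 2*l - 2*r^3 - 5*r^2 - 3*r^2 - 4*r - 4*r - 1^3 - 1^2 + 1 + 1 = l^2*(-r - 2) + l*(3*r^2 + 8*r + 4) - 2*r^3 - 8*r^2 - 8*r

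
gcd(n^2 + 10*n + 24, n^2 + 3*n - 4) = n + 4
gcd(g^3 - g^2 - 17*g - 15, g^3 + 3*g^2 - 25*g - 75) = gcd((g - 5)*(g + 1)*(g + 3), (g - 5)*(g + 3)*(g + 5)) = g^2 - 2*g - 15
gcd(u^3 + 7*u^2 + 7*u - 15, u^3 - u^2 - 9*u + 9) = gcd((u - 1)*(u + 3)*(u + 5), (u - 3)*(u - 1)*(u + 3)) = u^2 + 2*u - 3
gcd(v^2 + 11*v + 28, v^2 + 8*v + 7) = v + 7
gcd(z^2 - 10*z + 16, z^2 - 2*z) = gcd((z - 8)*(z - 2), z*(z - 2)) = z - 2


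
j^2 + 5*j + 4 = (j + 1)*(j + 4)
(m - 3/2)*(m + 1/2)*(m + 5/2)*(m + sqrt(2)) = m^4 + sqrt(2)*m^3 + 3*m^3/2 - 13*m^2/4 + 3*sqrt(2)*m^2/2 - 13*sqrt(2)*m/4 - 15*m/8 - 15*sqrt(2)/8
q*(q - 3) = q^2 - 3*q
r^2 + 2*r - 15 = (r - 3)*(r + 5)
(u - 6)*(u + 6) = u^2 - 36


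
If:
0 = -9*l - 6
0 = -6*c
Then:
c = 0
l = -2/3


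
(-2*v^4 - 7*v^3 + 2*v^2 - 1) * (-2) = 4*v^4 + 14*v^3 - 4*v^2 + 2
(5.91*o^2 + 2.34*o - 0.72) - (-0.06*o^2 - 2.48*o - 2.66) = 5.97*o^2 + 4.82*o + 1.94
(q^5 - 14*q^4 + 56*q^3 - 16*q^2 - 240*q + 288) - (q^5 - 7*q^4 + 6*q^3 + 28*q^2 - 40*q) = -7*q^4 + 50*q^3 - 44*q^2 - 200*q + 288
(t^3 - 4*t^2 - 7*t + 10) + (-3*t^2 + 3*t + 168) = t^3 - 7*t^2 - 4*t + 178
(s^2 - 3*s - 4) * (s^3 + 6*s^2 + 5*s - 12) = s^5 + 3*s^4 - 17*s^3 - 51*s^2 + 16*s + 48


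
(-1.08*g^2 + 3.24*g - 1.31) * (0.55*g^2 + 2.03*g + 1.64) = -0.594*g^4 - 0.4104*g^3 + 4.0855*g^2 + 2.6543*g - 2.1484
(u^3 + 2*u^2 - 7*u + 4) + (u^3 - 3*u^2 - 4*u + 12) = 2*u^3 - u^2 - 11*u + 16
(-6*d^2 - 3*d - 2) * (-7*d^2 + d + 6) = 42*d^4 + 15*d^3 - 25*d^2 - 20*d - 12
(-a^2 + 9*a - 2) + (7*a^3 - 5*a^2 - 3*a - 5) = 7*a^3 - 6*a^2 + 6*a - 7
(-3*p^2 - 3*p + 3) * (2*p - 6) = -6*p^3 + 12*p^2 + 24*p - 18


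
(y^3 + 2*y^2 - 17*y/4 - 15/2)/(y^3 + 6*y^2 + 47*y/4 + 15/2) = (y - 2)/(y + 2)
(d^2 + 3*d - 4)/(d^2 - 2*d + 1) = (d + 4)/(d - 1)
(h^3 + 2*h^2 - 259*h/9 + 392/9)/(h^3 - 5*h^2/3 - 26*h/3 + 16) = (h^2 + 14*h/3 - 49/3)/(h^2 + h - 6)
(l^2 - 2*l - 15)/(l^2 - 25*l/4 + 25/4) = 4*(l + 3)/(4*l - 5)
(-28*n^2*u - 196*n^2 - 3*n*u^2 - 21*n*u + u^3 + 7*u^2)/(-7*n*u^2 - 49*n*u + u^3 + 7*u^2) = (4*n + u)/u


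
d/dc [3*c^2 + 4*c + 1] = 6*c + 4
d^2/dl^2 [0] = 0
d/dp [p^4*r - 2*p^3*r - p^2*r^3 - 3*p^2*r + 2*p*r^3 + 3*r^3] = 2*r*(2*p^3 - 3*p^2 - p*r^2 - 3*p + r^2)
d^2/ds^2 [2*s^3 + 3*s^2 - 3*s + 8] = 12*s + 6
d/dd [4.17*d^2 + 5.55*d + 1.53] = 8.34*d + 5.55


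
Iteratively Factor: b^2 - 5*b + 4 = (b - 1)*(b - 4)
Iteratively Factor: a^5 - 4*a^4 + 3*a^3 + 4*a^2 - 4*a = (a - 2)*(a^4 - 2*a^3 - a^2 + 2*a) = (a - 2)^2*(a^3 - a) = (a - 2)^2*(a + 1)*(a^2 - a) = a*(a - 2)^2*(a + 1)*(a - 1)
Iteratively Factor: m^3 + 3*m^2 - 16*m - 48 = (m + 3)*(m^2 - 16) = (m - 4)*(m + 3)*(m + 4)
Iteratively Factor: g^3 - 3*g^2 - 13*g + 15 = (g + 3)*(g^2 - 6*g + 5) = (g - 5)*(g + 3)*(g - 1)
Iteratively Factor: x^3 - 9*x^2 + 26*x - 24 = (x - 2)*(x^2 - 7*x + 12) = (x - 4)*(x - 2)*(x - 3)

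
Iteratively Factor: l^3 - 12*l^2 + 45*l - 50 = (l - 2)*(l^2 - 10*l + 25) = (l - 5)*(l - 2)*(l - 5)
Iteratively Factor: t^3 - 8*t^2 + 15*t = (t - 3)*(t^2 - 5*t) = t*(t - 3)*(t - 5)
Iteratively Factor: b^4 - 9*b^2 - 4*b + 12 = (b + 2)*(b^3 - 2*b^2 - 5*b + 6) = (b - 3)*(b + 2)*(b^2 + b - 2) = (b - 3)*(b + 2)^2*(b - 1)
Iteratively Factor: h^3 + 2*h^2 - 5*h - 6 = (h + 1)*(h^2 + h - 6) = (h + 1)*(h + 3)*(h - 2)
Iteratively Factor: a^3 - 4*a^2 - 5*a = (a - 5)*(a^2 + a) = a*(a - 5)*(a + 1)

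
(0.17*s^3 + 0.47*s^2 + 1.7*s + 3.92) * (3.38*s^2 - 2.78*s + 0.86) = 0.5746*s^5 + 1.116*s^4 + 4.5856*s^3 + 8.9278*s^2 - 9.4356*s + 3.3712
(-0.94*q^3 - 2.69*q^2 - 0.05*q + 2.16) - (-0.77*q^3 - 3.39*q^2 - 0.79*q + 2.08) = -0.17*q^3 + 0.7*q^2 + 0.74*q + 0.0800000000000001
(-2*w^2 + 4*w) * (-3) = 6*w^2 - 12*w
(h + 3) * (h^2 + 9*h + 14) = h^3 + 12*h^2 + 41*h + 42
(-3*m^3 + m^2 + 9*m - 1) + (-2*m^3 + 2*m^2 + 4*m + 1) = -5*m^3 + 3*m^2 + 13*m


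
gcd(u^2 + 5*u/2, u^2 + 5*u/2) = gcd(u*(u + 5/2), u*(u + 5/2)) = u^2 + 5*u/2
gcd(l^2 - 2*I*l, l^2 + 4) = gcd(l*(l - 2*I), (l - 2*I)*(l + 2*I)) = l - 2*I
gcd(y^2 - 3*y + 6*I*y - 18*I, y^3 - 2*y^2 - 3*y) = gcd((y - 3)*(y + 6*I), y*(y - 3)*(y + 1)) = y - 3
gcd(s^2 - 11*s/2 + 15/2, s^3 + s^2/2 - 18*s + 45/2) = s - 3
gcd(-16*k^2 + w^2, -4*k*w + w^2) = -4*k + w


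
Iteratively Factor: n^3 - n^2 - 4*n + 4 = (n + 2)*(n^2 - 3*n + 2) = (n - 1)*(n + 2)*(n - 2)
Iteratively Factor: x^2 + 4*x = (x)*(x + 4)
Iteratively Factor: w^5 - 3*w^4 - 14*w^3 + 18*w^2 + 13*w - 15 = (w - 5)*(w^4 + 2*w^3 - 4*w^2 - 2*w + 3) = (w - 5)*(w + 3)*(w^3 - w^2 - w + 1) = (w - 5)*(w - 1)*(w + 3)*(w^2 - 1) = (w - 5)*(w - 1)^2*(w + 3)*(w + 1)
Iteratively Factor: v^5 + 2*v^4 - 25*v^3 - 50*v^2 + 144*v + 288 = (v - 4)*(v^4 + 6*v^3 - v^2 - 54*v - 72) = (v - 4)*(v + 3)*(v^3 + 3*v^2 - 10*v - 24) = (v - 4)*(v - 3)*(v + 3)*(v^2 + 6*v + 8) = (v - 4)*(v - 3)*(v + 3)*(v + 4)*(v + 2)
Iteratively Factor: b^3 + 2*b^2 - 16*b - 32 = (b + 4)*(b^2 - 2*b - 8) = (b + 2)*(b + 4)*(b - 4)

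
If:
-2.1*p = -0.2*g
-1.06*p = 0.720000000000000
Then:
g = -7.13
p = -0.68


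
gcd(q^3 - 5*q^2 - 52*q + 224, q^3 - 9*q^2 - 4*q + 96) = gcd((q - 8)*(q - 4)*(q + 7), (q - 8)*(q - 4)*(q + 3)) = q^2 - 12*q + 32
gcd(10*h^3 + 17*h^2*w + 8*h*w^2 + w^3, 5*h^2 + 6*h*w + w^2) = 5*h^2 + 6*h*w + w^2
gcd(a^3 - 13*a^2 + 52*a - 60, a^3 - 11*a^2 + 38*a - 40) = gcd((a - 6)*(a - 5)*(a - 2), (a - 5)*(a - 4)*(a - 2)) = a^2 - 7*a + 10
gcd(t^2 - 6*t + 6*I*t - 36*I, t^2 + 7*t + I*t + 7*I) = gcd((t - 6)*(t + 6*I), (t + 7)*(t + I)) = 1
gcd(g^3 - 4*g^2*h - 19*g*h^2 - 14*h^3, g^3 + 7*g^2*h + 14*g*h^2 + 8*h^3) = g^2 + 3*g*h + 2*h^2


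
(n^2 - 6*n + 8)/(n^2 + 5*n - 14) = (n - 4)/(n + 7)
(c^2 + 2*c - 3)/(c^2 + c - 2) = (c + 3)/(c + 2)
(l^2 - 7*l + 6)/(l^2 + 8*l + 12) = (l^2 - 7*l + 6)/(l^2 + 8*l + 12)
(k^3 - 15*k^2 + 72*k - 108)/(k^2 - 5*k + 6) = (k^2 - 12*k + 36)/(k - 2)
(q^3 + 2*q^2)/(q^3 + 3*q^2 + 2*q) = q/(q + 1)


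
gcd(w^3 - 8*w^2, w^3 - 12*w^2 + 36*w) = w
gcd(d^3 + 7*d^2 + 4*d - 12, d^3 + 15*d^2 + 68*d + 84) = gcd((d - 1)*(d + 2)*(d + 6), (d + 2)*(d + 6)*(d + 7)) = d^2 + 8*d + 12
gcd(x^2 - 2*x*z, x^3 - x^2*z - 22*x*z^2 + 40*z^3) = x - 2*z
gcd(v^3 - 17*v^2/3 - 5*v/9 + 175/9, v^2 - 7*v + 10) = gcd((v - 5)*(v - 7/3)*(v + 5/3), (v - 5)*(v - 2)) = v - 5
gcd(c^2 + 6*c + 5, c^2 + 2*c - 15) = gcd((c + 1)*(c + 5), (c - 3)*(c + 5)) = c + 5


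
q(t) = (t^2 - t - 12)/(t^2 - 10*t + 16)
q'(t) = (10 - 2*t)*(t^2 - t - 12)/(t^2 - 10*t + 16)^2 + (2*t - 1)/(t^2 - 10*t + 16)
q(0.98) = -1.68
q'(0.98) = -1.75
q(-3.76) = 0.09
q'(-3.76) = -0.10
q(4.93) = -0.82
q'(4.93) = -0.97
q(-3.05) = 0.01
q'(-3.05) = -0.13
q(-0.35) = -0.59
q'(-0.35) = -0.41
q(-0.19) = -0.66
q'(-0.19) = -0.46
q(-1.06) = -0.35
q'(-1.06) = -0.27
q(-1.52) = -0.24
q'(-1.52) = -0.22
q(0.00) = -0.75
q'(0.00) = -0.53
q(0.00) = -0.75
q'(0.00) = -0.53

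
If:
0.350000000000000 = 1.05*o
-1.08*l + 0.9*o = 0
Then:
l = 0.28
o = 0.33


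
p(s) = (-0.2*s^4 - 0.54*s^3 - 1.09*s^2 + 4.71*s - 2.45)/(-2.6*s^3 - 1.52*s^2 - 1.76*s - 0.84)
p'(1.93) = 0.21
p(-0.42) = 26.02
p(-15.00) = -1.02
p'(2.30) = 0.18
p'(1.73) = 0.23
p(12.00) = 1.09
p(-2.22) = -0.72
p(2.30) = 0.21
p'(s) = (7.8*s^2 + 3.04*s + 1.76)*(-0.2*s^4 - 0.54*s^3 - 1.09*s^2 + 4.71*s - 2.45)/(-2.6*s^3 - 1.52*s^2 - 1.76*s - 0.84)^2 + (-0.8*s^3 - 1.62*s^2 - 2.18*s + 4.71)/(-2.6*s^3 - 1.52*s^2 - 1.76*s - 0.84) = (0.52*s^6 + 0.608000000000001*s^5 - 0.9572*s^4 + 27.0648*s^3 - 8.67160000000001*s^2 - 5.6168*s - 8.2684)/(6.76*s^6 + 7.904*s^5 + 11.4624*s^4 + 9.7184*s^3 + 5.6512*s^2 + 2.9568*s + 0.7056)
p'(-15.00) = 0.07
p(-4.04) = -0.37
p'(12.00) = 0.08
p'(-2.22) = -0.57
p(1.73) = 0.10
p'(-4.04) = -0.02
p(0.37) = 0.48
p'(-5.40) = 0.03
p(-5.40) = -0.39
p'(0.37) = -3.04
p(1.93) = 0.14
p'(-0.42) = -304.98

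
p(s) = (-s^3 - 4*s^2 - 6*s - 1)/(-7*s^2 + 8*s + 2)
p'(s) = (14*s - 8)*(-s^3 - 4*s^2 - 6*s - 1)/(-7*s^2 + 8*s + 2)^2 + (-3*s^2 - 8*s - 6)/(-7*s^2 + 8*s + 2) = (7*s^4 - 16*s^3 - 80*s^2 - 30*s - 4)/(49*s^4 - 112*s^3 + 36*s^2 + 32*s + 4)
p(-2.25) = -0.07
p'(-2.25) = 0.01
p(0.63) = -1.55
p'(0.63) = -3.17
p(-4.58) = -0.21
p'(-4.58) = 0.09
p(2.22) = 3.05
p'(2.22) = -2.16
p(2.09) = 3.39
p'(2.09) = -3.05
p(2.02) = 3.62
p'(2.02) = -3.76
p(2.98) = 2.23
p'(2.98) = -0.51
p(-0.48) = -0.31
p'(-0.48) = -0.49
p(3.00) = 2.22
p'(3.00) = -0.50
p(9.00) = 2.25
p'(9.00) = 0.11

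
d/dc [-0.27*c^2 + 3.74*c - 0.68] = 3.74 - 0.54*c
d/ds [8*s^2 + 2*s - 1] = 16*s + 2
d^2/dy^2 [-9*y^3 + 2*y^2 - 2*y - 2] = 4 - 54*y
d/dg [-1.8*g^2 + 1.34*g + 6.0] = 1.34 - 3.6*g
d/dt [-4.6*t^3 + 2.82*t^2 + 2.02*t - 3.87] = -13.8*t^2 + 5.64*t + 2.02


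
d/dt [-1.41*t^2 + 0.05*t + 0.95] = 0.05 - 2.82*t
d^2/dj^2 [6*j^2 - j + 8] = 12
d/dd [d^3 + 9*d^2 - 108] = 3*d*(d + 6)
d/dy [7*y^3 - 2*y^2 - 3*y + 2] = 21*y^2 - 4*y - 3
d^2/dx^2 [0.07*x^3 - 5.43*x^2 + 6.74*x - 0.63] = 0.42*x - 10.86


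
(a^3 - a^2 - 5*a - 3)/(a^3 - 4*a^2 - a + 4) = (a^2 - 2*a - 3)/(a^2 - 5*a + 4)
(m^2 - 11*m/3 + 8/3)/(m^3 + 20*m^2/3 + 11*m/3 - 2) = (3*m^2 - 11*m + 8)/(3*m^3 + 20*m^2 + 11*m - 6)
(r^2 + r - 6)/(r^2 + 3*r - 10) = (r + 3)/(r + 5)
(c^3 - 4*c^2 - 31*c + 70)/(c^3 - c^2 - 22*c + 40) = (c - 7)/(c - 4)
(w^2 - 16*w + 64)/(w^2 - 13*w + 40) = (w - 8)/(w - 5)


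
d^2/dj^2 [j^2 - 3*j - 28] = 2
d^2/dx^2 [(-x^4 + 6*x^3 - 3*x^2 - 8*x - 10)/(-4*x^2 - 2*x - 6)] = (4*x^6 + 6*x^5 + 21*x^4 + 80*x^3 + 66*x^2 - 246*x - 47)/(8*x^6 + 12*x^5 + 42*x^4 + 37*x^3 + 63*x^2 + 27*x + 27)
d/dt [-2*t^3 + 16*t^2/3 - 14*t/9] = -6*t^2 + 32*t/3 - 14/9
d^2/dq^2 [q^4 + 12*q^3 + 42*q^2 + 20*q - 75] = 12*q^2 + 72*q + 84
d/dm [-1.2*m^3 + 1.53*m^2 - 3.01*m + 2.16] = -3.6*m^2 + 3.06*m - 3.01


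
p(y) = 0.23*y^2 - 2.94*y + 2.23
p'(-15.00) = -9.84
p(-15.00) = 98.08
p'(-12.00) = -8.46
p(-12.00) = 70.63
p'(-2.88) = -4.26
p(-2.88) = 12.60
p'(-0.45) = -3.15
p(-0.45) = 3.60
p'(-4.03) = -4.79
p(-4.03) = 17.81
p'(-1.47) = -3.62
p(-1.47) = 7.05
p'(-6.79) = -6.06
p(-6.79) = 32.80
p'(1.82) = -2.10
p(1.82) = -2.36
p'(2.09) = -1.98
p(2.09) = -2.91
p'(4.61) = -0.82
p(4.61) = -6.44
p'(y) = 0.46*y - 2.94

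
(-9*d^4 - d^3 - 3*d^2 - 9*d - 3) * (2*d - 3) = -18*d^5 + 25*d^4 - 3*d^3 - 9*d^2 + 21*d + 9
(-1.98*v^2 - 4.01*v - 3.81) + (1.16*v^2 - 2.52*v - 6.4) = -0.82*v^2 - 6.53*v - 10.21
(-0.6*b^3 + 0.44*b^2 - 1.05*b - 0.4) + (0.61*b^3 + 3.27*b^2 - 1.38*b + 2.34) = 0.01*b^3 + 3.71*b^2 - 2.43*b + 1.94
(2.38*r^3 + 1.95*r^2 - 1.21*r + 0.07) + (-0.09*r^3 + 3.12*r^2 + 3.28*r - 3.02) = 2.29*r^3 + 5.07*r^2 + 2.07*r - 2.95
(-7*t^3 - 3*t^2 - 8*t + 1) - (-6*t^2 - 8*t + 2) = -7*t^3 + 3*t^2 - 1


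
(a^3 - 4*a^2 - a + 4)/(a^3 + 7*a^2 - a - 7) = (a - 4)/(a + 7)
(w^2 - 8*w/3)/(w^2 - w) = (w - 8/3)/(w - 1)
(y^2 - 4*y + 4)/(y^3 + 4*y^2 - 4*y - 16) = (y - 2)/(y^2 + 6*y + 8)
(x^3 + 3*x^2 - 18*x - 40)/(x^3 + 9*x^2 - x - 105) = (x^2 - 2*x - 8)/(x^2 + 4*x - 21)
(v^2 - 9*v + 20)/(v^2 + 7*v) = (v^2 - 9*v + 20)/(v*(v + 7))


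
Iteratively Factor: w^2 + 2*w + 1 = (w + 1)*(w + 1)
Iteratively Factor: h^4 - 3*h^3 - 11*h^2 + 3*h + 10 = (h + 1)*(h^3 - 4*h^2 - 7*h + 10) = (h - 1)*(h + 1)*(h^2 - 3*h - 10) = (h - 5)*(h - 1)*(h + 1)*(h + 2)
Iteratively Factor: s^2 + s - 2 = (s - 1)*(s + 2)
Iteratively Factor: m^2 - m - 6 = (m - 3)*(m + 2)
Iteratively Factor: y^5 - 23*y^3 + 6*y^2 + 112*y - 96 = (y + 4)*(y^4 - 4*y^3 - 7*y^2 + 34*y - 24) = (y - 4)*(y + 4)*(y^3 - 7*y + 6) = (y - 4)*(y - 1)*(y + 4)*(y^2 + y - 6) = (y - 4)*(y - 2)*(y - 1)*(y + 4)*(y + 3)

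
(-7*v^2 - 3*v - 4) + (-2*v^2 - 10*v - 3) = -9*v^2 - 13*v - 7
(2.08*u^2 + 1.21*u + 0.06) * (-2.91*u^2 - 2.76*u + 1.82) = -6.0528*u^4 - 9.2619*u^3 + 0.271400000000001*u^2 + 2.0366*u + 0.1092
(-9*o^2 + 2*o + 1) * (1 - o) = 9*o^3 - 11*o^2 + o + 1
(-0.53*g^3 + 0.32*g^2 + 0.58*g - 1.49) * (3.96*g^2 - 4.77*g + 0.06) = -2.0988*g^5 + 3.7953*g^4 + 0.7386*g^3 - 8.6478*g^2 + 7.1421*g - 0.0894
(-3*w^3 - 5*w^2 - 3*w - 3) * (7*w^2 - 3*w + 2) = -21*w^5 - 26*w^4 - 12*w^3 - 22*w^2 + 3*w - 6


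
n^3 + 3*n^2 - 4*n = n*(n - 1)*(n + 4)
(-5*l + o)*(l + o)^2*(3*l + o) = -15*l^4 - 32*l^3*o - 18*l^2*o^2 + o^4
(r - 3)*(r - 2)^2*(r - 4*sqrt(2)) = r^4 - 7*r^3 - 4*sqrt(2)*r^3 + 16*r^2 + 28*sqrt(2)*r^2 - 64*sqrt(2)*r - 12*r + 48*sqrt(2)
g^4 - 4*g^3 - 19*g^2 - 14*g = g*(g - 7)*(g + 1)*(g + 2)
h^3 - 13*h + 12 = (h - 3)*(h - 1)*(h + 4)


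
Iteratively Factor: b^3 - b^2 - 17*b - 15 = (b + 3)*(b^2 - 4*b - 5) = (b - 5)*(b + 3)*(b + 1)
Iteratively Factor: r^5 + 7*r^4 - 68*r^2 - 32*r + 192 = (r - 2)*(r^4 + 9*r^3 + 18*r^2 - 32*r - 96) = (r - 2)*(r + 4)*(r^3 + 5*r^2 - 2*r - 24) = (r - 2)*(r + 3)*(r + 4)*(r^2 + 2*r - 8) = (r - 2)^2*(r + 3)*(r + 4)*(r + 4)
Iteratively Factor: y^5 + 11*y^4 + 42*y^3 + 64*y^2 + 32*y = (y)*(y^4 + 11*y^3 + 42*y^2 + 64*y + 32) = y*(y + 2)*(y^3 + 9*y^2 + 24*y + 16) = y*(y + 2)*(y + 4)*(y^2 + 5*y + 4) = y*(y + 1)*(y + 2)*(y + 4)*(y + 4)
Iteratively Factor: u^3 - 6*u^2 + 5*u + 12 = (u - 4)*(u^2 - 2*u - 3) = (u - 4)*(u - 3)*(u + 1)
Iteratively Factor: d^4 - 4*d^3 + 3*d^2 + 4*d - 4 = (d - 1)*(d^3 - 3*d^2 + 4) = (d - 1)*(d + 1)*(d^2 - 4*d + 4) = (d - 2)*(d - 1)*(d + 1)*(d - 2)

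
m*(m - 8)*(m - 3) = m^3 - 11*m^2 + 24*m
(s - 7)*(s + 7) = s^2 - 49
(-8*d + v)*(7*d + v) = -56*d^2 - d*v + v^2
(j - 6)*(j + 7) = j^2 + j - 42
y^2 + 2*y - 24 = (y - 4)*(y + 6)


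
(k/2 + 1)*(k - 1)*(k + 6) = k^3/2 + 7*k^2/2 + 2*k - 6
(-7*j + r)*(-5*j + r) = 35*j^2 - 12*j*r + r^2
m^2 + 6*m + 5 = (m + 1)*(m + 5)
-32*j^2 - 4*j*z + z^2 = (-8*j + z)*(4*j + z)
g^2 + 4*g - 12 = (g - 2)*(g + 6)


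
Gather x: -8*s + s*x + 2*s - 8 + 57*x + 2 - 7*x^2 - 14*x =-6*s - 7*x^2 + x*(s + 43) - 6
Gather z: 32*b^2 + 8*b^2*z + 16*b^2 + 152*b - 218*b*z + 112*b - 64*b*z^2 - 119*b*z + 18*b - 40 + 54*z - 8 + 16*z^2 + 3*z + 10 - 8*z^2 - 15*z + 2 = 48*b^2 + 282*b + z^2*(8 - 64*b) + z*(8*b^2 - 337*b + 42) - 36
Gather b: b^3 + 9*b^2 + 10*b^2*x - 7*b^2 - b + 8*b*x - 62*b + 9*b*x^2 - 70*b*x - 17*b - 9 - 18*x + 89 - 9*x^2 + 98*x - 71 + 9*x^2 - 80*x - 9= b^3 + b^2*(10*x + 2) + b*(9*x^2 - 62*x - 80)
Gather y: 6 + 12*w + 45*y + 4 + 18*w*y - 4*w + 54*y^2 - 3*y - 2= 8*w + 54*y^2 + y*(18*w + 42) + 8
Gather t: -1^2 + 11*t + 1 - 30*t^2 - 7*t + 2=-30*t^2 + 4*t + 2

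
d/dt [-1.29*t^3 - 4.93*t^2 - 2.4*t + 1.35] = -3.87*t^2 - 9.86*t - 2.4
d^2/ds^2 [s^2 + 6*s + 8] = 2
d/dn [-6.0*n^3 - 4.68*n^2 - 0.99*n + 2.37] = -18.0*n^2 - 9.36*n - 0.99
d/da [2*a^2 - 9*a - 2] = 4*a - 9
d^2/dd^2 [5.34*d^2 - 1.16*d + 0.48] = 10.6800000000000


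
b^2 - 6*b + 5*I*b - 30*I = (b - 6)*(b + 5*I)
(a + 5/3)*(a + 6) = a^2 + 23*a/3 + 10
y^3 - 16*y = y*(y - 4)*(y + 4)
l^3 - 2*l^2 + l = l*(l - 1)^2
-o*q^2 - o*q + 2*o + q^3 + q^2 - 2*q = (-o + q)*(q - 1)*(q + 2)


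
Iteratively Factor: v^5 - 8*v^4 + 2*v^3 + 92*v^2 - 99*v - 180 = (v - 4)*(v^4 - 4*v^3 - 14*v^2 + 36*v + 45) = (v - 4)*(v + 1)*(v^3 - 5*v^2 - 9*v + 45) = (v - 5)*(v - 4)*(v + 1)*(v^2 - 9) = (v - 5)*(v - 4)*(v - 3)*(v + 1)*(v + 3)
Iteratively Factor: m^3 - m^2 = (m - 1)*(m^2) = m*(m - 1)*(m)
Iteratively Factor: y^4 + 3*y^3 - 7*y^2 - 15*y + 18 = (y + 3)*(y^3 - 7*y + 6) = (y + 3)^2*(y^2 - 3*y + 2) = (y - 1)*(y + 3)^2*(y - 2)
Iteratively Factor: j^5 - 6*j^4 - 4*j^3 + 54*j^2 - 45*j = (j + 3)*(j^4 - 9*j^3 + 23*j^2 - 15*j) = (j - 3)*(j + 3)*(j^3 - 6*j^2 + 5*j) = (j - 5)*(j - 3)*(j + 3)*(j^2 - j) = j*(j - 5)*(j - 3)*(j + 3)*(j - 1)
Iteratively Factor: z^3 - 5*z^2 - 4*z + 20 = (z + 2)*(z^2 - 7*z + 10) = (z - 2)*(z + 2)*(z - 5)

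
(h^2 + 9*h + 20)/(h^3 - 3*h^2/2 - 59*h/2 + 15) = 2*(h + 4)/(2*h^2 - 13*h + 6)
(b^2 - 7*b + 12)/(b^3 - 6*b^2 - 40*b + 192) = (b - 3)/(b^2 - 2*b - 48)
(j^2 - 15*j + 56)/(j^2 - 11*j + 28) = (j - 8)/(j - 4)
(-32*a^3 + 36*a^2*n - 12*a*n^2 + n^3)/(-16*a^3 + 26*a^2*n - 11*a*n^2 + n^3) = (2*a - n)/(a - n)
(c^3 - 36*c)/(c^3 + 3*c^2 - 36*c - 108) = c/(c + 3)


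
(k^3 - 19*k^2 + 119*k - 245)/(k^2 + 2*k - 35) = (k^2 - 14*k + 49)/(k + 7)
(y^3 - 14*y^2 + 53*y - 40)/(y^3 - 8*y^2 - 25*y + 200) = (y - 1)/(y + 5)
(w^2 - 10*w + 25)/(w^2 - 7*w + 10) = (w - 5)/(w - 2)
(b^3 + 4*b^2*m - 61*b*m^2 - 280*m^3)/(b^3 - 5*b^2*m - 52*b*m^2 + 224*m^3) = (b + 5*m)/(b - 4*m)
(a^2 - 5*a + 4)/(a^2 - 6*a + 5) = (a - 4)/(a - 5)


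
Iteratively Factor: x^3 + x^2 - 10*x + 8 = (x - 1)*(x^2 + 2*x - 8) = (x - 1)*(x + 4)*(x - 2)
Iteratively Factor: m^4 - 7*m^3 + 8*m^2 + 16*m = (m)*(m^3 - 7*m^2 + 8*m + 16) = m*(m - 4)*(m^2 - 3*m - 4) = m*(m - 4)^2*(m + 1)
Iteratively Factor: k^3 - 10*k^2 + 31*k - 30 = (k - 3)*(k^2 - 7*k + 10) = (k - 3)*(k - 2)*(k - 5)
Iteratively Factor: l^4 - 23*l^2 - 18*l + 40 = (l + 4)*(l^3 - 4*l^2 - 7*l + 10) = (l - 1)*(l + 4)*(l^2 - 3*l - 10) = (l - 1)*(l + 2)*(l + 4)*(l - 5)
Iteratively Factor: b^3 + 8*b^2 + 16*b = (b + 4)*(b^2 + 4*b) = (b + 4)^2*(b)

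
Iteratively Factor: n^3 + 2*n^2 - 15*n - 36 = (n + 3)*(n^2 - n - 12) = (n + 3)^2*(n - 4)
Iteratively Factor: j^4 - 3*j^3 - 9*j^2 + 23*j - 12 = (j - 4)*(j^3 + j^2 - 5*j + 3) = (j - 4)*(j - 1)*(j^2 + 2*j - 3) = (j - 4)*(j - 1)^2*(j + 3)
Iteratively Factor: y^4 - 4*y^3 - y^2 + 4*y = (y)*(y^3 - 4*y^2 - y + 4) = y*(y + 1)*(y^2 - 5*y + 4) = y*(y - 1)*(y + 1)*(y - 4)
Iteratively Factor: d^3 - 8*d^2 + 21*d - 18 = (d - 3)*(d^2 - 5*d + 6) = (d - 3)^2*(d - 2)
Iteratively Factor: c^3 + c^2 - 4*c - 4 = (c + 2)*(c^2 - c - 2) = (c - 2)*(c + 2)*(c + 1)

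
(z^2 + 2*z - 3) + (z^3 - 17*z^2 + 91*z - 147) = z^3 - 16*z^2 + 93*z - 150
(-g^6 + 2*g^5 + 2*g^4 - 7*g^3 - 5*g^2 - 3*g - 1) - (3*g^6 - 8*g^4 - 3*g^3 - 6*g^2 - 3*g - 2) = -4*g^6 + 2*g^5 + 10*g^4 - 4*g^3 + g^2 + 1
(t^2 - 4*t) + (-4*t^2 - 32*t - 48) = -3*t^2 - 36*t - 48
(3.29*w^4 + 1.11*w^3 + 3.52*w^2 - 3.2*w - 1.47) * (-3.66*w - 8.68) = -12.0414*w^5 - 32.6198*w^4 - 22.518*w^3 - 18.8416*w^2 + 33.1562*w + 12.7596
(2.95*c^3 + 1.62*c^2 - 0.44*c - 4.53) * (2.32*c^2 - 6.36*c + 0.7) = 6.844*c^5 - 15.0036*c^4 - 9.259*c^3 - 6.5772*c^2 + 28.5028*c - 3.171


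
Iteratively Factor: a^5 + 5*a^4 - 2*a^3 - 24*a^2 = (a + 3)*(a^4 + 2*a^3 - 8*a^2) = (a + 3)*(a + 4)*(a^3 - 2*a^2) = a*(a + 3)*(a + 4)*(a^2 - 2*a) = a*(a - 2)*(a + 3)*(a + 4)*(a)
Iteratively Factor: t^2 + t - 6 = (t + 3)*(t - 2)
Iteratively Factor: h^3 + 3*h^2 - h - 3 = (h + 3)*(h^2 - 1) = (h + 1)*(h + 3)*(h - 1)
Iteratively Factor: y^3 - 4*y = (y)*(y^2 - 4) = y*(y - 2)*(y + 2)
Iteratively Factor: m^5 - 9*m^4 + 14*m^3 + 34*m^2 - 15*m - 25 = (m + 1)*(m^4 - 10*m^3 + 24*m^2 + 10*m - 25) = (m - 5)*(m + 1)*(m^3 - 5*m^2 - m + 5) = (m - 5)*(m + 1)^2*(m^2 - 6*m + 5) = (m - 5)^2*(m + 1)^2*(m - 1)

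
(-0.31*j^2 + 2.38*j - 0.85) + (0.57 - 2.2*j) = -0.31*j^2 + 0.18*j - 0.28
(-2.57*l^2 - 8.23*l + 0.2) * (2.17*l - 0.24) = -5.5769*l^3 - 17.2423*l^2 + 2.4092*l - 0.048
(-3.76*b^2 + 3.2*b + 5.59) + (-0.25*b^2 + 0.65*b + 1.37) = -4.01*b^2 + 3.85*b + 6.96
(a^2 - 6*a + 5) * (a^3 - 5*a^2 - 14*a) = a^5 - 11*a^4 + 21*a^3 + 59*a^2 - 70*a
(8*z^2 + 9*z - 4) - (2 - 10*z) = 8*z^2 + 19*z - 6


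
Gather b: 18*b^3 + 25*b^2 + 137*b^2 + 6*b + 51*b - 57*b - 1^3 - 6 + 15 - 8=18*b^3 + 162*b^2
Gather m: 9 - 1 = 8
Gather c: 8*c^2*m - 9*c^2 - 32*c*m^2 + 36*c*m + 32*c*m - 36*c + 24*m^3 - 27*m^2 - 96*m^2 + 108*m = c^2*(8*m - 9) + c*(-32*m^2 + 68*m - 36) + 24*m^3 - 123*m^2 + 108*m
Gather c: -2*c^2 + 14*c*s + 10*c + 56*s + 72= -2*c^2 + c*(14*s + 10) + 56*s + 72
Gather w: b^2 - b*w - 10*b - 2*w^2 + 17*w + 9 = b^2 - 10*b - 2*w^2 + w*(17 - b) + 9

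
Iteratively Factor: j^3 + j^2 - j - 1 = (j + 1)*(j^2 - 1) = (j - 1)*(j + 1)*(j + 1)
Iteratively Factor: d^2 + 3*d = (d)*(d + 3)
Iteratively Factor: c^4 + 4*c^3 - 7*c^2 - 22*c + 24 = (c - 1)*(c^3 + 5*c^2 - 2*c - 24) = (c - 1)*(c + 3)*(c^2 + 2*c - 8) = (c - 2)*(c - 1)*(c + 3)*(c + 4)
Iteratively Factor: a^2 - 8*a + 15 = (a - 3)*(a - 5)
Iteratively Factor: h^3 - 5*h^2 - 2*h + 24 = (h - 3)*(h^2 - 2*h - 8) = (h - 3)*(h + 2)*(h - 4)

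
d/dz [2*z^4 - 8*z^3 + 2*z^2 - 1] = 4*z*(2*z^2 - 6*z + 1)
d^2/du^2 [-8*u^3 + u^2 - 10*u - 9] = 2 - 48*u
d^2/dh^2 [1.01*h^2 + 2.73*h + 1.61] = 2.02000000000000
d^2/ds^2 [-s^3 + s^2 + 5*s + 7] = 2 - 6*s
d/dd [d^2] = 2*d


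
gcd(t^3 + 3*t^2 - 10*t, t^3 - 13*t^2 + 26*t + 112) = 1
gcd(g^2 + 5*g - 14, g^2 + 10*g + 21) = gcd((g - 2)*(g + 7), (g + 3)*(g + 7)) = g + 7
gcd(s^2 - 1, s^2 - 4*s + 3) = s - 1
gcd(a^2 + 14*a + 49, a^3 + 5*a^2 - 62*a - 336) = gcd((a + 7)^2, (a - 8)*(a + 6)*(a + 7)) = a + 7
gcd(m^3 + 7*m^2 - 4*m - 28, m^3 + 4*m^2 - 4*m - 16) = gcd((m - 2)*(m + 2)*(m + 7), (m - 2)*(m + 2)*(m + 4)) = m^2 - 4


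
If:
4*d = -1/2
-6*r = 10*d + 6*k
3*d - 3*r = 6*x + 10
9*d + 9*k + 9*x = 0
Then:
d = -1/8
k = 47/36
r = -79/72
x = -85/72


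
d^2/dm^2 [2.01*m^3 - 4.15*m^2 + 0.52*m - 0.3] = 12.06*m - 8.3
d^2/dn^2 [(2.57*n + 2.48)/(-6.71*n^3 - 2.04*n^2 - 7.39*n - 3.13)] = (-694.271622*n^5 - 1550.992344*n^4 - 309.66967*n^3 - 152.066748*n^2 + 186.64908*n - 120.313626)/(302.111711*n^9 + 275.547492*n^8 + 1081.957305*n^7 + 1038.209619*n^6 + 1448.672397*n^5 + 1304.545458*n^4 + 883.914784*n^3 + 572.764647*n^2 + 217.197273*n + 30.664297)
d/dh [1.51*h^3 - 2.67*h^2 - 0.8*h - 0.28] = 4.53*h^2 - 5.34*h - 0.8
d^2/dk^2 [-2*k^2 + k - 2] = -4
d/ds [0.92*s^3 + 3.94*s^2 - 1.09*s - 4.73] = 2.76*s^2 + 7.88*s - 1.09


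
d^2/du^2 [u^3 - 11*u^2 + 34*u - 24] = 6*u - 22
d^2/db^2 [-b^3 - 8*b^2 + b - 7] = -6*b - 16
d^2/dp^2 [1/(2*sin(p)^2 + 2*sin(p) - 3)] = 2*(-8*sin(p)^4 - 6*sin(p)^3 - 2*sin(p)^2 + 9*sin(p) + 10)/(2*sin(p) - cos(2*p) - 2)^3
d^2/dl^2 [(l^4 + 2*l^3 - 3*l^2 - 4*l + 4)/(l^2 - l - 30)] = 2*(l^6 - 3*l^5 - 87*l^4 + 295*l^3 + 5322*l^2 + 5028*l - 2456)/(l^6 - 3*l^5 - 87*l^4 + 179*l^3 + 2610*l^2 - 2700*l - 27000)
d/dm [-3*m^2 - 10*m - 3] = -6*m - 10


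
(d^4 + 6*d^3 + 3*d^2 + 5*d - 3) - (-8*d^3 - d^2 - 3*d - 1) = d^4 + 14*d^3 + 4*d^2 + 8*d - 2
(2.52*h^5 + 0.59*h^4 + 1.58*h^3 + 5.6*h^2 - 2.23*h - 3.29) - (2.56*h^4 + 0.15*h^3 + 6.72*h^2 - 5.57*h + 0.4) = 2.52*h^5 - 1.97*h^4 + 1.43*h^3 - 1.12*h^2 + 3.34*h - 3.69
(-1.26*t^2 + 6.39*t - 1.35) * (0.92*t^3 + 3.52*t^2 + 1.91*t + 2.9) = -1.1592*t^5 + 1.4436*t^4 + 18.8442*t^3 + 3.7989*t^2 + 15.9525*t - 3.915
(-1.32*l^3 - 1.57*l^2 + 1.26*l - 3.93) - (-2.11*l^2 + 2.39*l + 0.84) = -1.32*l^3 + 0.54*l^2 - 1.13*l - 4.77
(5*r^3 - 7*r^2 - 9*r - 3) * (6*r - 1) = 30*r^4 - 47*r^3 - 47*r^2 - 9*r + 3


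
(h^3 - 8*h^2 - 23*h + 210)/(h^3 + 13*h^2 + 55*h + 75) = (h^2 - 13*h + 42)/(h^2 + 8*h + 15)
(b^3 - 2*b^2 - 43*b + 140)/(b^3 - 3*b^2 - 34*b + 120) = (b + 7)/(b + 6)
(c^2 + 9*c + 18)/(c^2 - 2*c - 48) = (c + 3)/(c - 8)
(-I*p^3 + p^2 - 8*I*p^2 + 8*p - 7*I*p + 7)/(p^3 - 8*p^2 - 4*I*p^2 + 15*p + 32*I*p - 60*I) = (-I*p^3 + p^2*(1 - 8*I) + p*(8 - 7*I) + 7)/(p^3 - 4*p^2*(2 + I) + p*(15 + 32*I) - 60*I)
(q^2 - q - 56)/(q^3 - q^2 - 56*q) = 1/q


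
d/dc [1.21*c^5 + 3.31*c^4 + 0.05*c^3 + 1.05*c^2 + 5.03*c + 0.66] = 6.05*c^4 + 13.24*c^3 + 0.15*c^2 + 2.1*c + 5.03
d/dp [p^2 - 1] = 2*p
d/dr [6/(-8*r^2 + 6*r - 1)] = 12*(8*r - 3)/(8*r^2 - 6*r + 1)^2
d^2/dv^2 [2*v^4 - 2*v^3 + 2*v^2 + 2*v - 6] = 24*v^2 - 12*v + 4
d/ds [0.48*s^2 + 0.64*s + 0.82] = 0.96*s + 0.64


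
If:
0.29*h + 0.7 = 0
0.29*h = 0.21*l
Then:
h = -2.41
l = -3.33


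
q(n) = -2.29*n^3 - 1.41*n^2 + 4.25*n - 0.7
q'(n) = -6.87*n^2 - 2.82*n + 4.25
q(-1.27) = -3.68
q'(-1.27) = -3.25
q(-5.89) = 393.28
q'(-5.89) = -217.47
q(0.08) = -0.37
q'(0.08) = 3.98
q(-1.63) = -1.46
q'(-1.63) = -9.41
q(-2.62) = 19.67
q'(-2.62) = -35.52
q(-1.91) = 2.00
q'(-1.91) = -15.43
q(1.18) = -1.41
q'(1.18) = -8.64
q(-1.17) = -3.93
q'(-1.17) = -1.85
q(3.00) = -62.47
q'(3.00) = -66.04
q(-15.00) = 7347.05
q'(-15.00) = -1499.20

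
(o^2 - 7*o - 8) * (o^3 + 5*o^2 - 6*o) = o^5 - 2*o^4 - 49*o^3 + 2*o^2 + 48*o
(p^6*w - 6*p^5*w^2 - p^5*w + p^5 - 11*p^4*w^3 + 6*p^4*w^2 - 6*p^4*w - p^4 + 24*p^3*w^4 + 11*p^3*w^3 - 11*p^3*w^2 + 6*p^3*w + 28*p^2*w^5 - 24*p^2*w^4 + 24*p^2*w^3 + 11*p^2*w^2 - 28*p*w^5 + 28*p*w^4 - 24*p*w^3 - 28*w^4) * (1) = p^6*w - 6*p^5*w^2 - p^5*w + p^5 - 11*p^4*w^3 + 6*p^4*w^2 - 6*p^4*w - p^4 + 24*p^3*w^4 + 11*p^3*w^3 - 11*p^3*w^2 + 6*p^3*w + 28*p^2*w^5 - 24*p^2*w^4 + 24*p^2*w^3 + 11*p^2*w^2 - 28*p*w^5 + 28*p*w^4 - 24*p*w^3 - 28*w^4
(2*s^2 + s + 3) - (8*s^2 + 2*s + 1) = -6*s^2 - s + 2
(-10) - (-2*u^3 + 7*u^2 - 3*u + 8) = 2*u^3 - 7*u^2 + 3*u - 18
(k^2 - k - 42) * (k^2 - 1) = k^4 - k^3 - 43*k^2 + k + 42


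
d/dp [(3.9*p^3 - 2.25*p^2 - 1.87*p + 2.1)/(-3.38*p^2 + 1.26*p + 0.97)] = (-13.182*p^4 + 9.828*p^3 + 2.1934*p^2 + 9.831*p - 4.4599)/(11.4244*p^4 - 8.5176*p^3 - 4.9696*p^2 + 2.4444*p + 0.9409)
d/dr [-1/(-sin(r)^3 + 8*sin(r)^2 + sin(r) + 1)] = (-3*sin(r)^2 + 16*sin(r) + 1)*cos(r)/(sin(r)*cos(r)^2 - 8*cos(r)^2 + 9)^2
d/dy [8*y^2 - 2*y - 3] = 16*y - 2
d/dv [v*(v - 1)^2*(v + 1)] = 4*v^3 - 3*v^2 - 2*v + 1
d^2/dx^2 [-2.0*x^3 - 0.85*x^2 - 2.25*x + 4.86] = -12.0*x - 1.7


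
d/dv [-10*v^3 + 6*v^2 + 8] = 6*v*(2 - 5*v)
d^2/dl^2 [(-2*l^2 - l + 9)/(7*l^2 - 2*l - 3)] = 2*(-77*l^3 + 1197*l^2 - 441*l + 213)/(343*l^6 - 294*l^5 - 357*l^4 + 244*l^3 + 153*l^2 - 54*l - 27)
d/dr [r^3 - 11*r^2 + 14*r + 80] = 3*r^2 - 22*r + 14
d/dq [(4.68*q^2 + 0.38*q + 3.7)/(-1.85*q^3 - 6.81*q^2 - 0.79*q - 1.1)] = (8.658*q^4 + 1.40599999999999*q^3 + 19.4256*q^2 + 40.098*q + 2.505)/(3.4225*q^6 + 25.197*q^5 + 49.2991*q^4 + 14.8298*q^3 + 15.6061*q^2 + 1.738*q + 1.21)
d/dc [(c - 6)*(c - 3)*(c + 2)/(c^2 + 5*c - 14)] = (c^4 + 10*c^3 - 77*c^2 + 124*c - 180)/(c^4 + 10*c^3 - 3*c^2 - 140*c + 196)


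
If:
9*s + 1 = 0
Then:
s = -1/9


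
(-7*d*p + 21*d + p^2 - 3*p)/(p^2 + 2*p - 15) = (-7*d + p)/(p + 5)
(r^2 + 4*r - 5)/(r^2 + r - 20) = (r - 1)/(r - 4)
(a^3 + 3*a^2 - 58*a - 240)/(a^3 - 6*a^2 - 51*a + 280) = (a^2 + 11*a + 30)/(a^2 + 2*a - 35)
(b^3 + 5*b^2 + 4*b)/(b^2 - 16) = b*(b + 1)/(b - 4)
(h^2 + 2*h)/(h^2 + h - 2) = h/(h - 1)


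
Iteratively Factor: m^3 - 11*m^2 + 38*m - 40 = (m - 4)*(m^2 - 7*m + 10) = (m - 4)*(m - 2)*(m - 5)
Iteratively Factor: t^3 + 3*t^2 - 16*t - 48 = (t - 4)*(t^2 + 7*t + 12) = (t - 4)*(t + 4)*(t + 3)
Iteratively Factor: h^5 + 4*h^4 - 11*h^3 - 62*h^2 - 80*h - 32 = (h + 2)*(h^4 + 2*h^3 - 15*h^2 - 32*h - 16) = (h - 4)*(h + 2)*(h^3 + 6*h^2 + 9*h + 4) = (h - 4)*(h + 2)*(h + 4)*(h^2 + 2*h + 1) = (h - 4)*(h + 1)*(h + 2)*(h + 4)*(h + 1)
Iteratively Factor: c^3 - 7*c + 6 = (c - 1)*(c^2 + c - 6) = (c - 1)*(c + 3)*(c - 2)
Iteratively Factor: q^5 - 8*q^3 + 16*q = (q + 2)*(q^4 - 2*q^3 - 4*q^2 + 8*q) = q*(q + 2)*(q^3 - 2*q^2 - 4*q + 8) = q*(q - 2)*(q + 2)*(q^2 - 4) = q*(q - 2)^2*(q + 2)*(q + 2)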